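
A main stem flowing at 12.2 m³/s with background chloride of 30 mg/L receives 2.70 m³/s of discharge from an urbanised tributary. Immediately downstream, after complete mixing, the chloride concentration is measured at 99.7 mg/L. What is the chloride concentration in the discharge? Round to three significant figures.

Mass balance: 12.20·30.00 + 2.700·Cₑ = 14.90·99.70
→ Cₑ = (14.90·99.70 − 12.20·30.00) / 2.700 = 414.6 mg/L.

415 mg/L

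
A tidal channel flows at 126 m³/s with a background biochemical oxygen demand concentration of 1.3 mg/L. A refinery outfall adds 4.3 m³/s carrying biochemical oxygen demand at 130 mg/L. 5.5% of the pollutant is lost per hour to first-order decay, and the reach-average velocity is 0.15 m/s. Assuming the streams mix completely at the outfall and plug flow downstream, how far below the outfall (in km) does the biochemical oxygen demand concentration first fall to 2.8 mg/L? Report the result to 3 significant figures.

Flow-weighted average: C = (126.0·1.300 + 4.300·130.0) / 130.3 = 722.8/130.3 = 5.547 mg/L.
5.5%/h lost → k = −ln(1 − 0.055) = 0.05657 h⁻¹.
Set 5.547·exp(−k·t) = 2.8 → t = ln(5.547/2.8)/k = 43510 s = 12.09 h.
Distance = v·t = 0.15·43510 = 6526 m = 6.526 km.

6.53 km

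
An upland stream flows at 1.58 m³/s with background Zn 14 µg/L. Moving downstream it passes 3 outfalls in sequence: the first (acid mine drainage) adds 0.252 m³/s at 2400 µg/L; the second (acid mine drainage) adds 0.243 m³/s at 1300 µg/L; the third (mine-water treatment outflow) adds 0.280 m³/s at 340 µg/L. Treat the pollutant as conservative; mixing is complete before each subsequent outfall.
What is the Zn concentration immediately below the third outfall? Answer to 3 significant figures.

441 µg/L

After outfall 1: Q = 1.580 + 0.2520 = 1.832 m³/s; C = (1.580·14.00 + 0.2520·2400)/1.832 = 342.2 µg/L.
After outfall 2: Q = 1.832 + 0.2430 = 2.075 m³/s; C = (1.832·342.2 + 0.2430·1300)/2.075 = 454.4 µg/L.
After outfall 3: Q = 2.075 + 0.2800 = 2.355 m³/s; C = (2.075·454.4 + 0.2800·340.0)/2.355 = 440.8 µg/L.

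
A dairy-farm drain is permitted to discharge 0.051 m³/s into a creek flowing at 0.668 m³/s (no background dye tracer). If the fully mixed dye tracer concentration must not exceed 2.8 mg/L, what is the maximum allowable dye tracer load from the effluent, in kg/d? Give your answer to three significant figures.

Mass balance at the limit: 0.6680·0 + 0.05100·Cₑ = 0.7190·2.8 → Cₑ = 39.47 mg/L.
Load = 0.05100 m³/s × 39.47 g/m³ × 86 400 s/d = 173.9 kg/d.

174 kg/d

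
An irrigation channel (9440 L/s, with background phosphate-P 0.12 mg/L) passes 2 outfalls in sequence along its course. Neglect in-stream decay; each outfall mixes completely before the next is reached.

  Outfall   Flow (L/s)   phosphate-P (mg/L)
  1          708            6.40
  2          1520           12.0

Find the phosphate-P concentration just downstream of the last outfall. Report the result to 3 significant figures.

2.05 mg/L

After outfall 1: Q = 9440 + 708.0 = 10150 L/s; C = (9440·0.1200 + 708.0·6.400)/10150 = 0.5581 mg/L.
After outfall 2: Q = 10150 + 1520 = 11670 L/s; C = (10150·0.5581 + 1520·12.00)/11670 = 2.049 mg/L.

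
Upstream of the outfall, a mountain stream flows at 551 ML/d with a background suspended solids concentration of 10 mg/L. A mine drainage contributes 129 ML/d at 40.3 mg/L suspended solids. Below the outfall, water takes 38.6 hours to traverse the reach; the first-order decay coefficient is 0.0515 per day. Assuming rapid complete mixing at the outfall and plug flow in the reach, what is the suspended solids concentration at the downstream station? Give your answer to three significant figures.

14.5 mg/L

Flow-weighted average: C = (551.0·10.00 + 129.0·40.30) / 680.0 = 10710/680.0 = 15.75 mg/L.
First-order decay: C = 15.75·exp(−k·t) = 15.75·0.9205 = 14.50 mg/L.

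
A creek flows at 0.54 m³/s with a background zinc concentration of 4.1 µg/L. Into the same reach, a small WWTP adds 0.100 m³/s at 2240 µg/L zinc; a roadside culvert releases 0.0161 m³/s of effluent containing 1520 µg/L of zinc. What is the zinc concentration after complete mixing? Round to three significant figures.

382 µg/L

Flow-weighted average: C = (0.5400·4.100 + 0.1000·2240 + 0.01610·1520) / 0.6561 = 250.7/0.6561 = 382.1 µg/L.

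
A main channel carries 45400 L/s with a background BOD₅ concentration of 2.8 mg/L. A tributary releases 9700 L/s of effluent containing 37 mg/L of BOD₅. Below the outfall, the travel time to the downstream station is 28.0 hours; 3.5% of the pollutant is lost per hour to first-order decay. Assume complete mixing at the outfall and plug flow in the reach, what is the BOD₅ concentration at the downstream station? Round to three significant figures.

After mixing, C = (45400·2.800 + 9700·37.00) / 55100 = 486000/55100 = 8.821 mg/L.
3.5%/h lost → k = −ln(1 − 0.035) = 0.03563 h⁻¹.
Applying C = C₀e^(−kt): 8.821 × 0.3688 = 3.253 mg/L.

3.25 mg/L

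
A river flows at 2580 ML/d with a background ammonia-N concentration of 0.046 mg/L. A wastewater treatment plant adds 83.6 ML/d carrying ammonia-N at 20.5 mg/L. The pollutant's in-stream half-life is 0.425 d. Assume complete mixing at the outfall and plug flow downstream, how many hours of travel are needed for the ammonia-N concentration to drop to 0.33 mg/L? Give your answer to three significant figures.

Mixed concentration C = ΣQC/ΣQ = (2580·0.04600 + 83.60·20.50) / 2664 = 1832/2664 = 0.6880 mg/L.
Half-life 0.425 d → k = ln 2 / 0.425 = 1.631 d⁻¹.
0.6880·exp(−k·t) = 0.33 → t = ln(0.6880/0.33)/k = 38920 s = 10.81 h.

10.8 h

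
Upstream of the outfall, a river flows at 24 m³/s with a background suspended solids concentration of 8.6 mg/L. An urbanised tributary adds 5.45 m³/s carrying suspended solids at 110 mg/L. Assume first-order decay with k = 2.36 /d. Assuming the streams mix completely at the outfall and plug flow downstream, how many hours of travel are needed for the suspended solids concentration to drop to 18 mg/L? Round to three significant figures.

4.26 h

Mass balance: C = (24.00·8.600 + 5.450·110.0) / 29.45 = 805.9/29.45 = 27.37 mg/L.
27.37·exp(−k·t) = 18 → t = ln(27.37/18)/k = 15340 s = 4.260 h.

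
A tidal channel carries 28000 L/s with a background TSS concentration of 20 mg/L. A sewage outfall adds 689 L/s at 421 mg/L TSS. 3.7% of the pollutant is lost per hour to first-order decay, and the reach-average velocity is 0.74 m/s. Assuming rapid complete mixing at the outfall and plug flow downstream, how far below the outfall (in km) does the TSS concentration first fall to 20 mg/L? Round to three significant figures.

Mass balance: C = (28000·20.00 + 689.0·421.0) / 28690 = 850100/28690 = 29.63 mg/L.
3.7%/h lost → k = −ln(1 − 0.037) = 0.03770 h⁻¹.
Set 29.63·exp(−k·t) = 20 → t = ln(29.63/20)/k = 37530 s = 10.43 h.
Distance = v·t = 0.74·37530 = 27770 m = 27.77 km.

27.8 km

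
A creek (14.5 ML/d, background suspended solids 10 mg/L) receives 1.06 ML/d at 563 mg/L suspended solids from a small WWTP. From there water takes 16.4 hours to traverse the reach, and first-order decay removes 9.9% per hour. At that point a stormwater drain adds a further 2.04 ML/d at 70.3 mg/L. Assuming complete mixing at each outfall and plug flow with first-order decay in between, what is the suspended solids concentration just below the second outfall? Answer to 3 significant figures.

15.8 mg/L

After mixing, C = (14.50·10.00 + 1.060·563.0) / 15.56 = 741.8/15.56 = 47.67 mg/L; combined flow 15.56 ML/d.
9.9%/h lost → k = −ln(1 − 0.099) = 0.1043 h⁻¹.
Applying C = C₀e^(−kt): 47.67 × 0.1809 = 8.625 mg/L.
Second outfall: C = (15.56·8.625 + 2.040·70.30)/17.60 = 15.77 mg/L.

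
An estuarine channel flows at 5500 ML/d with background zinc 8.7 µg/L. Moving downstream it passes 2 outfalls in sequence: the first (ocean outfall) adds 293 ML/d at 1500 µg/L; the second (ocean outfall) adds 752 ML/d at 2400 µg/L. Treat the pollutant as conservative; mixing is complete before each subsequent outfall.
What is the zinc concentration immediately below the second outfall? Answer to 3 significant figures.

350 µg/L

Below outfall 1: Q → 5793 ML/d, C = (5500·8.700 + 293.0·1500)/5793 = 84.13 µg/L.
Below outfall 2: Q → 6545 ML/d, C = (5793·84.13 + 752.0·2400)/6545 = 350.2 µg/L.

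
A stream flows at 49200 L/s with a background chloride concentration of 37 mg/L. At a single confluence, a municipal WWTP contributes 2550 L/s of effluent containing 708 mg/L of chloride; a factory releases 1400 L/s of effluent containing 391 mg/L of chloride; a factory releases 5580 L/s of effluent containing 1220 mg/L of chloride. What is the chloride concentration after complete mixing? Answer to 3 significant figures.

187 mg/L

Mass balance: C = (49200·37.00 + 2550·708.0 + 1400·391.0 + 5580·1220) / 58730 = 10980000/58730 = 187.0 mg/L.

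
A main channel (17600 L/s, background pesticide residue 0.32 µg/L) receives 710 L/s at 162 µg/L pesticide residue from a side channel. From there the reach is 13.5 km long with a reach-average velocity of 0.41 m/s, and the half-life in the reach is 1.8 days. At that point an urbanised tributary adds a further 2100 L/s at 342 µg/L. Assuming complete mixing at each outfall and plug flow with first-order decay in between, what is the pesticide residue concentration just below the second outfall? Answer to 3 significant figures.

After mixing, C = (17600·0.3200 + 710.0·162.0) / 18310 = 120700/18310 = 6.589 µg/L; combined flow 18310 L/s.
Travel time t = 13.5·1000 / 0.41 = 32930 s = 9.146 h.
Half-life 1.8 d → k = ln 2 / 1.8 = 0.3851 d⁻¹.
Applying C = C₀e^(−kt): 6.589 × 0.8635 = 5.690 µg/L.
Second outfall: C = (18310·5.690 + 2100·342.0)/20410 = 40.29 µg/L.

40.3 µg/L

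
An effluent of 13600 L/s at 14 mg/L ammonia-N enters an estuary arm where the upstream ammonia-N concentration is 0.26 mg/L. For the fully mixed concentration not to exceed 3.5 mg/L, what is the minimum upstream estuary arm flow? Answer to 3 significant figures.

44100 L/s

Set C_mix = 3.5: (Q·0.2600 + 13600·14.00) / (Q + 13600) = 3.5
→ Q = 13600·(14.00 − 3.5)/(3.5 − 0.2600) = 44070 L/s.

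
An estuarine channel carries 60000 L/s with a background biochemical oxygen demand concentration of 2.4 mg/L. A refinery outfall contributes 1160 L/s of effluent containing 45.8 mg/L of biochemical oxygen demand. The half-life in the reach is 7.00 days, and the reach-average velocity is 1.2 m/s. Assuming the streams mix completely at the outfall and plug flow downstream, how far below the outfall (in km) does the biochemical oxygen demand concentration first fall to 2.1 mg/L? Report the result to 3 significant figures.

Mixed concentration C = ΣQC/ΣQ = (60000·2.400 + 1160·45.80) / 61160 = 197100/61160 = 3.223 mg/L.
Half-life 7.00 d → k = ln 2 / 7.00 = 0.09902 d⁻¹.
Set 3.223·exp(−k·t) = 2.1 → t = ln(3.223/2.1)/k = 373800 s = 103.8 h.
Distance = v·t = 1.2·373800 = 448600 m = 448.6 km.

449 km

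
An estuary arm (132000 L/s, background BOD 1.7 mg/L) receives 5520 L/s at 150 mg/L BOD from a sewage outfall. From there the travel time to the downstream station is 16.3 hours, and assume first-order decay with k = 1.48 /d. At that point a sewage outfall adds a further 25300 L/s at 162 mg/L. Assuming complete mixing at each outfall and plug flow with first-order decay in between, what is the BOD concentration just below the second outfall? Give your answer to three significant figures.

Mixed concentration C = ΣQC/ΣQ = (132000·1.700 + 5520·150.0) / 137500 = 1052000/137500 = 7.653 mg/L; combined flow 137500 L/s.
First-order decay: C = 7.653·exp(−k·t) = 7.653·0.3660 = 2.801 mg/L.
Second outfall: C = (137500·2.801 + 25300·162.0)/162800 = 27.54 mg/L.

27.5 mg/L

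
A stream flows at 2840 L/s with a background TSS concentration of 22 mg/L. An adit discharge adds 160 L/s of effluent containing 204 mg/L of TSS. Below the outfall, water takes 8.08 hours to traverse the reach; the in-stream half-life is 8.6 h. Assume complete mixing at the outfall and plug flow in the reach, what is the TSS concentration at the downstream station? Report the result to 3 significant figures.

16.5 mg/L

After mixing, C = (2840·22.00 + 160.0·204.0) / 3000 = 95120/3000 = 31.71 mg/L.
Half-life 8.6 h → k = ln 2 / 8.6 = 0.08060 h⁻¹ = 1.934 d⁻¹.
Applying C = C₀e^(−kt): 31.71 × 0.5214 = 16.53 mg/L.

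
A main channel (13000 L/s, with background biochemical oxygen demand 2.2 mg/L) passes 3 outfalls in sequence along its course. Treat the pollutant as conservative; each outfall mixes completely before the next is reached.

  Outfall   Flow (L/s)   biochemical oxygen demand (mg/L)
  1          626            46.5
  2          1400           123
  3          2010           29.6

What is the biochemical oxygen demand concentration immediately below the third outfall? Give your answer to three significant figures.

Below outfall 1: Q → 13630 L/s, C = (13000·2.200 + 626.0·46.50)/13630 = 4.235 mg/L.
Below outfall 2: Q → 15030 L/s, C = (13630·4.235 + 1400·123.0)/15030 = 15.30 mg/L.
Below outfall 3: Q → 17040 L/s, C = (15030·15.30 + 2010·29.60)/17040 = 16.99 mg/L.

17.0 mg/L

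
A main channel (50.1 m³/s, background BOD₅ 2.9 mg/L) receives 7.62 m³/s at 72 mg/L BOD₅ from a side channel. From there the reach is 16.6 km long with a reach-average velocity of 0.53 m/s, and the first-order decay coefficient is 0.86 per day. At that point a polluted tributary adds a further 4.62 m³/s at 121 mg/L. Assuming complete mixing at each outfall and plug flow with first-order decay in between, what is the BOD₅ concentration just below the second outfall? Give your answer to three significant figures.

Conservation of mass: C = (50.10·2.900 + 7.620·72.00) / 57.72 = 693.9/57.72 = 12.02 mg/L; combined flow 57.72 m³/s.
Travel time t = 16.6·1000 / 0.53 = 31320 s = 8.700 h.
Applying C = C₀e^(−kt): 12.02 × 0.7322 = 8.802 mg/L.
Second outfall: C = (57.72·8.802 + 4.620·121.0)/62.34 = 17.12 mg/L.

17.1 mg/L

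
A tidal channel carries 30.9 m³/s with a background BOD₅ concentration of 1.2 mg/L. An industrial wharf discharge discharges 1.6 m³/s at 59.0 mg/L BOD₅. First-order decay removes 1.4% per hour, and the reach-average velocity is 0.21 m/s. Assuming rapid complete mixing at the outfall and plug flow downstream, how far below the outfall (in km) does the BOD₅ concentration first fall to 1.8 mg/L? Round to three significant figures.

Mass balance: C = (30.90·1.200 + 1.600·59.00) / 32.50 = 131.5/32.50 = 4.046 mg/L.
1.4%/h lost → k = −ln(1 − 0.014) = 0.01410 h⁻¹.
Set 4.046·exp(−k·t) = 1.8 → t = ln(4.046/1.8)/k = 206800 s = 57.44 h.
Distance = v·t = 0.21·206800 = 43420 m = 43.42 km.

43.4 km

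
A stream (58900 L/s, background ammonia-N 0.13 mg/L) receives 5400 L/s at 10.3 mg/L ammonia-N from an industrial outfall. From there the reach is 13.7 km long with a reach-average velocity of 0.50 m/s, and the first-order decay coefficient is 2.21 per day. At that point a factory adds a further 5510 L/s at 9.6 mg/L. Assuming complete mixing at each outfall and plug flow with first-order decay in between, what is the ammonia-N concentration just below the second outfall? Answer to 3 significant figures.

1.21 mg/L

Flow-weighted average: C = (58900·0.1300 + 5400·10.30) / 64300 = 63280/64300 = 0.9841 mg/L; combined flow 64300 L/s.
Travel time t = 13.7·1000 / 0.50 = 27400 s = 7.611 h.
Applying C = C₀e^(−kt): 0.9841 × 0.4962 = 0.4883 mg/L.
At the second outfall, C = (64300·0.4883 + 5510·9.600) / (64300 + 5510) = 1.207 mg/L.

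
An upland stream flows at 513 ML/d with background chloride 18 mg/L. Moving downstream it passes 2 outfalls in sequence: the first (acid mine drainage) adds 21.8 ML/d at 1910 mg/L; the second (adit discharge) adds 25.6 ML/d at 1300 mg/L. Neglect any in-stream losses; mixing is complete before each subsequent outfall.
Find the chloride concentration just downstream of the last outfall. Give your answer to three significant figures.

150 mg/L

Outfall 1: combined Q = 534.8 ML/d; C = (513.0·18.00 + 21.80·1910)/534.8 = 95.12 mg/L.
Outfall 2: combined Q = 560.4 ML/d; C = (534.8·95.12 + 25.60·1300)/560.4 = 150.2 mg/L.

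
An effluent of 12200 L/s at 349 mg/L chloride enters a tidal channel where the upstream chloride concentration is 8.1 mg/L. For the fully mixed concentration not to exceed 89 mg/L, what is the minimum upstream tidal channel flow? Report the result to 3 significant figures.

Set C_mix = 89: (Q·8.100 + 12200·349.0) / (Q + 12200) = 89
→ Q = 12200·(349.0 − 89)/(89 − 8.100) = 39210 L/s.

39200 L/s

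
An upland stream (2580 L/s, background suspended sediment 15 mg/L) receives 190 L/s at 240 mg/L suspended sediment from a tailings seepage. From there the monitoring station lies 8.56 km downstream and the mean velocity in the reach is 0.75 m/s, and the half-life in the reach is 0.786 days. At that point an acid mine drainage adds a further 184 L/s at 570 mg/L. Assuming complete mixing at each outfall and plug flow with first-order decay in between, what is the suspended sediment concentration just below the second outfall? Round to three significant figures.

Mixed concentration C = ΣQC/ΣQ = (2580·15.00 + 190.0·240.0) / 2770 = 84300/2770 = 30.43 mg/L; combined flow 2770 L/s.
Travel time t = 8.56·1000 / 0.75 = 11410 s = 3.170 h.
Half-life 0.786 d → k = ln 2 / 0.786 = 0.8819 d⁻¹.
Decay over the reach: 30.43·exp(−kt) = 30.43·0.8900 = 27.09 mg/L.
At the second outfall, C = (2770·27.09 + 184.0·570.0) / (2770 + 184.0) = 60.90 mg/L.

60.9 mg/L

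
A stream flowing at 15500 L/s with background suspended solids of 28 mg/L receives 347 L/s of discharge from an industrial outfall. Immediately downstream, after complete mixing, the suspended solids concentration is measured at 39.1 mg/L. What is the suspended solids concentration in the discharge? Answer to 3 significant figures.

535 mg/L

Mass balance: 15500·28.00 + 347.0·Cₑ = 15850·39.10
→ Cₑ = (15850·39.10 − 15500·28.00) / 347.0 = 534.9 mg/L.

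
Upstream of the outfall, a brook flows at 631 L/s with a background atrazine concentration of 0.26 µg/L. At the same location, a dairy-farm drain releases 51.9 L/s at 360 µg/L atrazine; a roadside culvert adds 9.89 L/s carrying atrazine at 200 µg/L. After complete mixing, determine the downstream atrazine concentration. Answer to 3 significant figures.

30.1 µg/L

Mixed concentration C = ΣQC/ΣQ = (631.0·0.2600 + 51.90·360.0 + 9.890·200.0) / 692.8 = 20830/692.8 = 30.06 µg/L.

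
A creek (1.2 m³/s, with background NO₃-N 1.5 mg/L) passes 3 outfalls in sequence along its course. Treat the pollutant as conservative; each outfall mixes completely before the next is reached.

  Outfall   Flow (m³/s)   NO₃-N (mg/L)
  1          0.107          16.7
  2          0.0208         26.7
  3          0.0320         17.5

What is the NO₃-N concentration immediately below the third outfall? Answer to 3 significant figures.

After outfall 1: Q = 1.200 + 0.1070 = 1.307 m³/s; C = (1.200·1.500 + 0.1070·16.70)/1.307 = 2.744 mg/L.
After outfall 2: Q = 1.307 + 0.02080 = 1.328 m³/s; C = (1.307·2.744 + 0.02080·26.70)/1.328 = 3.120 mg/L.
After outfall 3: Q = 1.328 + 0.03200 = 1.360 m³/s; C = (1.328·3.120 + 0.03200·17.50)/1.360 = 3.458 mg/L.

3.46 mg/L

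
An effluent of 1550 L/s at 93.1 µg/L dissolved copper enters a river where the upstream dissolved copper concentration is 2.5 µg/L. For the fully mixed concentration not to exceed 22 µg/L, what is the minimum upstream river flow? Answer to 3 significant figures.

5650 L/s

Set C_mix = 22: (Q·2.500 + 1550·93.10) / (Q + 1550) = 22
→ Q = 1550·(93.10 − 22)/(22 − 2.500) = 5652 L/s.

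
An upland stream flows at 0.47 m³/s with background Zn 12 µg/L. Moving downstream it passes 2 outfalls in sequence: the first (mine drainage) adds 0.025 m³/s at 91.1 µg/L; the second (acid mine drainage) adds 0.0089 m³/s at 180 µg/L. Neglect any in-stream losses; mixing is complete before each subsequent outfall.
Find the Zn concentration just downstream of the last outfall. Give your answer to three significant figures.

After outfall 1: Q = 0.4700 + 0.02500 = 0.4950 m³/s; C = (0.4700·12.00 + 0.02500·91.10)/0.4950 = 15.99 µg/L.
After outfall 2: Q = 0.4950 + 0.008900 = 0.5039 m³/s; C = (0.4950·15.99 + 0.008900·180.0)/0.5039 = 18.89 µg/L.

18.9 µg/L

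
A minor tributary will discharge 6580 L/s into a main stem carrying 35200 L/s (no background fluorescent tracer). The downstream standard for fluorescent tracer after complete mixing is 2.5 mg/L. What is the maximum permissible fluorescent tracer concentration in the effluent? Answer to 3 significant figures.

At the limit, (Qr·Cr + Qe·Cₑ)/(Qr + Qe) = 2.5:
Cₑ = (41780·2.5 − 35200·0) / 6580 = 15.87 mg/L.

15.9 mg/L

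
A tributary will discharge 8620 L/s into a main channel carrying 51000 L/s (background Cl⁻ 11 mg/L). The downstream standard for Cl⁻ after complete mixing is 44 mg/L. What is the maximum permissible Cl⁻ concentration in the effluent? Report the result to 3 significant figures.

At the limit, (Qr·Cr + Qe·Cₑ)/(Qr + Qe) = 44:
Cₑ = (59620·44 − 51000·11.00) / 8620 = 239.2 mg/L.

239 mg/L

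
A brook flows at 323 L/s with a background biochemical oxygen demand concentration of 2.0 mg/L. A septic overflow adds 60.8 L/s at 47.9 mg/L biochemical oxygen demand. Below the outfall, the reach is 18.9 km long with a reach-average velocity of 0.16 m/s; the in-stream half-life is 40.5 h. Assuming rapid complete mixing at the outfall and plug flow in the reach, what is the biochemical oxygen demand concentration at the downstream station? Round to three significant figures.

Mass balance: C = (323.0·2.000 + 60.80·47.90) / 383.8 = 3558/383.8 = 9.271 mg/L.
Travel time t = 18.9·1000 / 0.16 = 118100 s = 32.81 h.
Half-life 40.5 h → k = ln 2 / 40.5 = 0.01711 h⁻¹ = 0.4108 d⁻¹.
First-order decay: C = 9.271·exp(−k·t) = 9.271·0.5703 = 5.287 mg/L.

5.29 mg/L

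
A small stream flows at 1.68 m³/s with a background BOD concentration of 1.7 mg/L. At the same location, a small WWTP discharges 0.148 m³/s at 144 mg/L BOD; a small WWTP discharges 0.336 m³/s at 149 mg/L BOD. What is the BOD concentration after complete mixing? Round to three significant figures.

After mixing, C = (1.680·1.700 + 0.1480·144.0 + 0.3360·149.0) / 2.164 = 74.23/2.164 = 34.30 mg/L.

34.3 mg/L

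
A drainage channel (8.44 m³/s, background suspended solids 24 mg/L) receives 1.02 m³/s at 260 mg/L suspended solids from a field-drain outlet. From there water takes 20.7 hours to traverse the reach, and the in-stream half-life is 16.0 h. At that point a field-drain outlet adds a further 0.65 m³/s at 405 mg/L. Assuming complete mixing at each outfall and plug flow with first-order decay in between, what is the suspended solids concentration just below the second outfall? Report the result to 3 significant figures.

Flow-weighted average: C = (8.440·24.00 + 1.020·260.0) / 9.460 = 467.8/9.460 = 49.45 mg/L; combined flow 9.460 m³/s.
Half-life 16.0 h → k = ln 2 / 16.0 = 0.04332 h⁻¹ = 1.040 d⁻¹.
Applying C = C₀e^(−kt): 49.45 × 0.4079 = 20.17 mg/L.
At the second outfall, C = (9.460·20.17 + 0.6500·405.0) / (9.460 + 0.6500) = 44.91 mg/L.

44.9 mg/L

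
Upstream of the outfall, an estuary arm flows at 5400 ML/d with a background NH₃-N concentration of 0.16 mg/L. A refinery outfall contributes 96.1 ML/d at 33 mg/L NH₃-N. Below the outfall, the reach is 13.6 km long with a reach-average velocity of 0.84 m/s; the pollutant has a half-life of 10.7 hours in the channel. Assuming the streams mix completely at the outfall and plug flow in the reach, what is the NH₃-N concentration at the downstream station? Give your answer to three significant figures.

0.549 mg/L

Flow-weighted average: C = (5400·0.1600 + 96.10·33.00) / 5496 = 4035/5496 = 0.7342 mg/L.
Travel time t = 13.6·1000 / 0.84 = 16190 s = 4.497 h.
Half-life 10.7 h → k = ln 2 / 10.7 = 0.06478 h⁻¹ = 1.555 d⁻¹.
First-order decay: C = 0.7342·exp(−k·t) = 0.7342·0.7473 = 0.5486 mg/L.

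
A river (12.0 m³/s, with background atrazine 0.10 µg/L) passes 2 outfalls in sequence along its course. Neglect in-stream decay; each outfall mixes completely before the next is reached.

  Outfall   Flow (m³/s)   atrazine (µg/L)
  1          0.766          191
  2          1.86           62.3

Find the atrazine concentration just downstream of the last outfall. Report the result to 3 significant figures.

18.0 µg/L

Below outfall 1: Q → 12.77 m³/s, C = (12.00·0.1000 + 0.7660·191.0)/12.77 = 11.55 µg/L.
Below outfall 2: Q → 14.63 m³/s, C = (12.77·11.55 + 1.860·62.30)/14.63 = 18.01 µg/L.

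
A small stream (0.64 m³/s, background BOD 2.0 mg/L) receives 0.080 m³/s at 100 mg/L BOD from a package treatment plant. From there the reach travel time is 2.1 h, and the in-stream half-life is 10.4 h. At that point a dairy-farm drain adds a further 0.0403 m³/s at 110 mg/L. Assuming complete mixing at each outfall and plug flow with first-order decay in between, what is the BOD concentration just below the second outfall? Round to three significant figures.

16.4 mg/L

Flow-weighted average: C = (0.6400·2.000 + 0.08000·100.0) / 0.7200 = 9.280/0.7200 = 12.89 mg/L; combined flow 0.7200 m³/s.
Half-life 10.4 h → k = ln 2 / 10.4 = 0.06665 h⁻¹ = 1.600 d⁻¹.
Applying C = C₀e^(−kt): 12.89 × 0.8694 = 11.21 mg/L.
Second outfall: C = (0.7200·11.21 + 0.04030·110.0)/0.7603 = 16.44 mg/L.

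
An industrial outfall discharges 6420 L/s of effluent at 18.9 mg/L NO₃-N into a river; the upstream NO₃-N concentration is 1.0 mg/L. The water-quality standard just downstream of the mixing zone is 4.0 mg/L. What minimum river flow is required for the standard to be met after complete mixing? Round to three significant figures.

31900 L/s

Set C_mix = 4.0: (Q·1.000 + 6420·18.90) / (Q + 6420) = 4.0
→ Q = 6420·(18.90 − 4.0)/(4.0 − 1.000) = 31890 L/s.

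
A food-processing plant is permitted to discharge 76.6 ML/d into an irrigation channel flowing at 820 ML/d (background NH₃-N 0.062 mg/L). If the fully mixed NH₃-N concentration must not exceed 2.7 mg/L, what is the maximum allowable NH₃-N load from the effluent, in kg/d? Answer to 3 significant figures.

Mass balance at the limit: 820.0·0.06200 + 76.60·Cₑ = 896.6·2.7 → Cₑ = 30.94 mg/L.
76.60 ML/d = 0.8866 m³/s. Load = 0.8866 m³/s × 30.94 g/m³ × 86 400 s/d = 2370 kg/d.

2370 kg/d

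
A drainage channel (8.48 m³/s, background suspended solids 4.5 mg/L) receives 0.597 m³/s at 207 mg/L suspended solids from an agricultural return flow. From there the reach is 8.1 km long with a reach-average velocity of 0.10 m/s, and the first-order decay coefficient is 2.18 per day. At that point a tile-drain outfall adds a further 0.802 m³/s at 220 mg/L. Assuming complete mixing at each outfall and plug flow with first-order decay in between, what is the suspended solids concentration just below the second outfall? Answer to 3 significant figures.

20.0 mg/L

Mixed concentration C = ΣQC/ΣQ = (8.480·4.500 + 0.5970·207.0) / 9.077 = 161.7/9.077 = 17.82 mg/L; combined flow 9.077 m³/s.
Travel time t = 8.1·1000 / 0.10 = 81000 s = 22.50 h.
Decay over the reach: 17.82·exp(−kt) = 17.82·0.1295 = 2.308 mg/L.
At the second outfall, C = (9.077·2.308 + 0.8020·220.0) / (9.077 + 0.8020) = 19.98 mg/L.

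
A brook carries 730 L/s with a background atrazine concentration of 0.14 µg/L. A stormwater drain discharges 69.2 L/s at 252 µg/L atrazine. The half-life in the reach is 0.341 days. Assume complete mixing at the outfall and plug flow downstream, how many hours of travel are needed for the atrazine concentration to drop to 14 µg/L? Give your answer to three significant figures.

5.31 h

Flow-weighted average: C = (730.0·0.1400 + 69.20·252.0) / 799.2 = 17540/799.2 = 21.95 µg/L.
Half-life 0.341 d → k = ln 2 / 0.341 = 2.033 d⁻¹.
21.95·exp(−k·t) = 14 → t = ln(21.95/14)/k = 19110 s = 5.308 h.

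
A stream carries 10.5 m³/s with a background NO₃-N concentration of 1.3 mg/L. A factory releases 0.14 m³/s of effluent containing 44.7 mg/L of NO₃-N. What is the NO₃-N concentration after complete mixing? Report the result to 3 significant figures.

1.87 mg/L

After mixing, C = (10.50·1.300 + 0.1400·44.70) / 10.64 = 19.91/10.64 = 1.871 mg/L.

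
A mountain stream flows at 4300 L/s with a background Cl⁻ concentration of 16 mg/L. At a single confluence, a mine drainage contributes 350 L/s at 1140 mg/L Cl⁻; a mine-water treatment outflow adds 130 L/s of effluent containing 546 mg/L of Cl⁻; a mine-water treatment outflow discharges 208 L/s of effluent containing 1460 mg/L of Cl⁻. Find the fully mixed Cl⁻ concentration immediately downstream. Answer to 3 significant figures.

169 mg/L

Flow-weighted average: C = (4300·16.00 + 350.0·1140 + 130.0·546.0 + 208.0·1460) / 4988 = 842500/4988 = 168.9 mg/L.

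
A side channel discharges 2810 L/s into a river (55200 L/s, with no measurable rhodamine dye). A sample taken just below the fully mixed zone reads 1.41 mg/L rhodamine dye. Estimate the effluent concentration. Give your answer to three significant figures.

29.1 mg/L

Mass balance: 55200·0 + 2810·Cₑ = 58010·1.410
→ Cₑ = (58010·1.410 − 55200·0) / 2810 = 29.11 mg/L.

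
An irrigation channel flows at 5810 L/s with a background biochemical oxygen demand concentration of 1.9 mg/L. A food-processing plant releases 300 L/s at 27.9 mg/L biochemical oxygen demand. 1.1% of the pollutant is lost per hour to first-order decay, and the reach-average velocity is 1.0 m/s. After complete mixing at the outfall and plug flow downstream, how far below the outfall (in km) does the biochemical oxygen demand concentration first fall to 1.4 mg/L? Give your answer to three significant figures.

Mass balance: C = (5810·1.900 + 300.0·27.90) / 6110 = 19410/6110 = 3.177 mg/L.
1.1%/h lost → k = −ln(1 − 0.011) = 0.01106 h⁻¹.
Set 3.177·exp(−k·t) = 1.4 → t = ln(3.177/1.4)/k = 266700 s = 74.07 h.
Distance = v·t = 1.0·266700 = 266700 m = 266.7 km.

267 km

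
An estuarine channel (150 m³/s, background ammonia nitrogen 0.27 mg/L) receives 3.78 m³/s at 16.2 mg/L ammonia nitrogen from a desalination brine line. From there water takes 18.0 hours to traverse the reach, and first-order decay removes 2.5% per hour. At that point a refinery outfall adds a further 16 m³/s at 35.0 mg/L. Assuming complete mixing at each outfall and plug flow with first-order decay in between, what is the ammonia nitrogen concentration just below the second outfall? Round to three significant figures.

Mass balance: C = (150.0·0.2700 + 3.780·16.20) / 153.8 = 101.7/153.8 = 0.6616 mg/L; combined flow 153.8 m³/s.
2.5%/h lost → k = −ln(1 − 0.025) = 0.02532 h⁻¹.
Decay over the reach: 0.6616·exp(−kt) = 0.6616·0.6340 = 0.4194 mg/L.
At the second outfall, C = (153.8·0.4194 + 16.00·35.00) / (153.8 + 16.00) = 3.678 mg/L.

3.68 mg/L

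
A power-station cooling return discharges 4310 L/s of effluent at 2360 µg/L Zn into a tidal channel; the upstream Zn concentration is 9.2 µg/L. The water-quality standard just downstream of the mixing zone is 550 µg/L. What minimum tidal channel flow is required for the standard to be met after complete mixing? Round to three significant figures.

Set C_mix = 550: (Q·9.200 + 4310·2360) / (Q + 4310) = 550
→ Q = 4310·(2360 − 550)/(550 − 9.200) = 14430 L/s.

14400 L/s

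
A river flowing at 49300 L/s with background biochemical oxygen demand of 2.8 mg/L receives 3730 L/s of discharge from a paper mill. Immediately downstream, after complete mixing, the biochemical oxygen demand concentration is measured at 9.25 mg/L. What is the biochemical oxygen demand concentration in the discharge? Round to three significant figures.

Mass balance: 49300·2.800 + 3730·Cₑ = 53030·9.250
→ Cₑ = (53030·9.250 − 49300·2.800) / 3730 = 94.50 mg/L.

94.5 mg/L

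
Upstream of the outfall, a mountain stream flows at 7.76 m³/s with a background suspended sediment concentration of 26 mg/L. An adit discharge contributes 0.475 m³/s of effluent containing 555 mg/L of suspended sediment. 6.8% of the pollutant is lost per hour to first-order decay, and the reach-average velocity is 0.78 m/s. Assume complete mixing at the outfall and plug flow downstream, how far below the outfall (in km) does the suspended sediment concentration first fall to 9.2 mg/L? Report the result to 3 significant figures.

Mass balance: C = (7.760·26.00 + 0.4750·555.0) / 8.235 = 465.4/8.235 = 56.51 mg/L.
6.8%/h lost → k = −ln(1 − 0.068) = 0.07042 h⁻¹.
Set 56.51·exp(−k·t) = 9.2 → t = ln(56.51/9.2)/k = 92800 s = 25.78 h.
Distance = v·t = 0.78·92800 = 72380 m = 72.38 km.

72.4 km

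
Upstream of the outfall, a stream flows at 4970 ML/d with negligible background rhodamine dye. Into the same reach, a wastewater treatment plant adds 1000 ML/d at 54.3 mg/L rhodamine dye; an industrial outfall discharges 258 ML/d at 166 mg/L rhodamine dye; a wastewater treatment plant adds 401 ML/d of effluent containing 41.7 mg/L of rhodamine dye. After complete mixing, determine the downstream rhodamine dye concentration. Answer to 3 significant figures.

17.2 mg/L

After mixing, C = (4970·0 + 1000·54.30 + 258.0·166.0 + 401.0·41.70) / 6629 = 113800/6629 = 17.17 mg/L.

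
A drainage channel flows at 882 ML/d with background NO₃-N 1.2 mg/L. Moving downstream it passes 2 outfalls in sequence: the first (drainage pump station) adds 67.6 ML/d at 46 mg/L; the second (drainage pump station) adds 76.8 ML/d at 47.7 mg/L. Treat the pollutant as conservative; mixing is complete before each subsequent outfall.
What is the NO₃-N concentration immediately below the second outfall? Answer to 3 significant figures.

7.63 mg/L

After outfall 1: Q = 882.0 + 67.60 = 949.6 ML/d; C = (882.0·1.200 + 67.60·46.00)/949.6 = 4.389 mg/L.
After outfall 2: Q = 949.6 + 76.80 = 1026 ML/d; C = (949.6·4.389 + 76.80·47.70)/1026 = 7.630 mg/L.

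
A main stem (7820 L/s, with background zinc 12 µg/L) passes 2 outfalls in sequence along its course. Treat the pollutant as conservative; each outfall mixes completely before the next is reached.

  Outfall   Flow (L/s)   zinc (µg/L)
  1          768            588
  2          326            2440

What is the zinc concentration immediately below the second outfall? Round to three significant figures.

150 µg/L

After outfall 1: Q = 7820 + 768.0 = 8588 L/s; C = (7820·12.00 + 768.0·588.0)/8588 = 63.51 µg/L.
After outfall 2: Q = 8588 + 326.0 = 8914 L/s; C = (8588·63.51 + 326.0·2440)/8914 = 150.4 µg/L.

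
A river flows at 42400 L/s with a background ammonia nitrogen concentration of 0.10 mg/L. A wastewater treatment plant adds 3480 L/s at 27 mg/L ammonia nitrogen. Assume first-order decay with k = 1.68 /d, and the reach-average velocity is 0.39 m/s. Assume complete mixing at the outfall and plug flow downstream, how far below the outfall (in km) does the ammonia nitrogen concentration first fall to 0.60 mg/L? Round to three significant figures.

25.5 km

Mixed concentration C = ΣQC/ΣQ = (42400·0.1000 + 3480·27.00) / 45880 = 98200/45880 = 2.140 mg/L.
Set 2.140·exp(−k·t) = 0.60 → t = ln(2.140/0.60)/k = 65410 s = 18.17 h.
Distance = v·t = 0.39·65410 = 25510 m = 25.51 km.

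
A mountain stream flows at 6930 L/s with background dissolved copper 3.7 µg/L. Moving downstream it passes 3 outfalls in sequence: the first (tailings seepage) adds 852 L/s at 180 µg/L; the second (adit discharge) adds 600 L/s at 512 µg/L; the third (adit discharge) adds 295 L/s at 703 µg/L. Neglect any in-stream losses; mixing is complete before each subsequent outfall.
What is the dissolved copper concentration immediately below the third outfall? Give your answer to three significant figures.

After outfall 1: Q = 6930 + 852.0 = 7782 L/s; C = (6930·3.700 + 852.0·180.0)/7782 = 23.00 µg/L.
After outfall 2: Q = 7782 + 600.0 = 8382 L/s; C = (7782·23.00 + 600.0·512.0)/8382 = 58.01 µg/L.
After outfall 3: Q = 8382 + 295.0 = 8677 L/s; C = (8382·58.01 + 295.0·703.0)/8677 = 79.93 µg/L.

79.9 µg/L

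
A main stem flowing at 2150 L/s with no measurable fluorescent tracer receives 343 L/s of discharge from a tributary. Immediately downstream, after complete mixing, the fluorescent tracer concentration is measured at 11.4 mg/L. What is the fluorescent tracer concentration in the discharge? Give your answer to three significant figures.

Mass balance: 2150·0 + 343.0·Cₑ = 2493·11.40
→ Cₑ = (2493·11.40 − 2150·0) / 343.0 = 82.86 mg/L.

82.9 mg/L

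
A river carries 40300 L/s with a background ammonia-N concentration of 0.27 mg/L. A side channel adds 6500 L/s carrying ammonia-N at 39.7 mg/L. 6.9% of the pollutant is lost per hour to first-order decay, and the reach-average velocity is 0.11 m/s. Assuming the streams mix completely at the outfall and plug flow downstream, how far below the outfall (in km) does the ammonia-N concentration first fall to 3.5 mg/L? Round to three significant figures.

2.75 km

Conservation of mass: C = (40300·0.2700 + 6500·39.70) / 46800 = 268900/46800 = 5.746 mg/L.
6.9%/h lost → k = −ln(1 − 0.069) = 0.07150 h⁻¹.
Set 5.746·exp(−k·t) = 3.5 → t = ln(5.746/3.5)/k = 24970 s = 6.935 h.
Distance = v·t = 0.11·24970 = 2746 m = 2.746 km.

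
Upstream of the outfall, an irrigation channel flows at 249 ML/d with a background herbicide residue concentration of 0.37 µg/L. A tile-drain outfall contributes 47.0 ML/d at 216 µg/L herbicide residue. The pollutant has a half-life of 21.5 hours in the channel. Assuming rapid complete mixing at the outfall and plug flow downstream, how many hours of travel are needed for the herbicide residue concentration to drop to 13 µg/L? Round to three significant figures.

Conservation of mass: C = (249.0·0.3700 + 47.00·216.0) / 296.0 = 10240/296.0 = 34.61 µg/L.
Half-life 21.5 h → k = ln 2 / 21.5 = 0.03224 h⁻¹ = 0.7737 d⁻¹.
34.61·exp(−k·t) = 13 → t = ln(34.61/13)/k = 109300 s = 30.37 h.

30.4 h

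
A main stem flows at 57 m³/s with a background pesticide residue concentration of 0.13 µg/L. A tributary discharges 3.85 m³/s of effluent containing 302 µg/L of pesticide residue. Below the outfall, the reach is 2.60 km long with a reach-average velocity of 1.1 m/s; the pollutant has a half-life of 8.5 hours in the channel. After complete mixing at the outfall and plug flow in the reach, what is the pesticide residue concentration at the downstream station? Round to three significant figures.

18.2 µg/L

Flow-weighted average: C = (57.00·0.1300 + 3.850·302.0) / 60.85 = 1170/60.85 = 19.23 µg/L.
Travel time t = 2.60·1000 / 1.1 = 2364 s = 0.6566 h.
Half-life 8.5 h → k = ln 2 / 8.5 = 0.08155 h⁻¹ = 1.957 d⁻¹.
Decay over the reach: 19.23·exp(−kt) = 19.23·0.9479 = 18.23 µg/L.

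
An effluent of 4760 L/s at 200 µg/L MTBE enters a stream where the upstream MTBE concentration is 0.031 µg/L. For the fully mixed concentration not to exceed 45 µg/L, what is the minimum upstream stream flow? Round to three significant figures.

Set C_mix = 45: (Q·0.03100 + 4760·200.0) / (Q + 4760) = 45
→ Q = 4760·(200.0 − 45)/(45 − 0.03100) = 16410 L/s.

16400 L/s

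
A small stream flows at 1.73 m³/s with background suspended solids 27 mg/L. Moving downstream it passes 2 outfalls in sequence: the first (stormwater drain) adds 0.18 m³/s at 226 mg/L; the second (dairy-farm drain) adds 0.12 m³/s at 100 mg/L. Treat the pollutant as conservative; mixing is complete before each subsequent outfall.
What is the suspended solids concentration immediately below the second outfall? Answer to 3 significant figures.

Outfall 1: combined Q = 1.910 m³/s; C = (1.730·27.00 + 0.1800·226.0)/1.910 = 45.75 mg/L.
Outfall 2: combined Q = 2.030 m³/s; C = (1.910·45.75 + 0.1200·100.0)/2.030 = 48.96 mg/L.

49.0 mg/L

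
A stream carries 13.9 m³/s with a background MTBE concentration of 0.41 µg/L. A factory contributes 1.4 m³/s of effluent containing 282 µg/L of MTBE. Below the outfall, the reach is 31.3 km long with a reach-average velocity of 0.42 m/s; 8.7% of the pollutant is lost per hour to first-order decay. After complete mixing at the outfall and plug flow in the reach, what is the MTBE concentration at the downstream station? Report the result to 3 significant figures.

Flow-weighted average: C = (13.90·0.4100 + 1.400·282.0) / 15.30 = 400.5/15.30 = 26.18 µg/L.
Travel time t = 31.3·1000 / 0.42 = 74520 s = 20.70 h.
8.7%/h lost → k = −ln(1 − 0.087) = 0.09102 h⁻¹.
After decay, C = 26.18 × e^(−kt) = 26.18 × 0.1520 = 3.978 µg/L.

3.98 µg/L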